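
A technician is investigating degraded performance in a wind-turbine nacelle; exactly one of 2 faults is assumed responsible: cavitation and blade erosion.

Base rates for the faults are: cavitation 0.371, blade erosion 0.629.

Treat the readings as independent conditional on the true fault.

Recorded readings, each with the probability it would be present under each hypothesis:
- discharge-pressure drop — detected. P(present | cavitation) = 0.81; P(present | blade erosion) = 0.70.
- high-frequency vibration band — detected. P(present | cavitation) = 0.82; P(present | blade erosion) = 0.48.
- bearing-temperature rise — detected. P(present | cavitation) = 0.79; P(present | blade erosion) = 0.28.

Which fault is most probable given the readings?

cavitation

For each hypothesis, the unnormalized posterior weight is prior × product of the reading likelihoods:
  cavitation: 0.371 × 0.81 × 0.82 × 0.79 = 0.19467
  blade erosion: 0.629 × 0.70 × 0.48 × 0.28 = 0.059176
Marginal likelihood of the evidence = 0.25385.
P(cavitation | evidence) ≈ 0.19467 / 0.25385 ≈ 0.767
P(blade erosion | evidence) ≈ 0.059176 / 0.25385 ≈ 0.233
The largest is 0.767, so cavitation is most probable.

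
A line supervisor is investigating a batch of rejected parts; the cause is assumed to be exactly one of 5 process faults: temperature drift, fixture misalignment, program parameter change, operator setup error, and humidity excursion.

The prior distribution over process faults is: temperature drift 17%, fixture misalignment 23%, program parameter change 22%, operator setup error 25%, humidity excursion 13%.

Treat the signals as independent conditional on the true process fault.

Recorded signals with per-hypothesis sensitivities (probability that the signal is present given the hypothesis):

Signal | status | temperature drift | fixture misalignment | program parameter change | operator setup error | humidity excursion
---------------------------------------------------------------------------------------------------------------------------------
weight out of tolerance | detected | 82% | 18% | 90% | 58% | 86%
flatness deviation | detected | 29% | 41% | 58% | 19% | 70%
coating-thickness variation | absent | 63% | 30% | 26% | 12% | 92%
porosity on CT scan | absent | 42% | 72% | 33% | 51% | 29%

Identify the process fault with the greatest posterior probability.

program parameter change

By Bayes' rule with conditional independence, the unnormalized weight for each hypothesis is prior × ∏ likelihoods (using 1 − P(present | H) for each absent signal):
  temperature drift: 0.17 × 0.82 × 0.29 × (1 − 0.63) × (1 − 0.42) = 0.0086754
  fixture misalignment: 0.23 × 0.18 × 0.41 × (1 − 0.30) × (1 − 0.72) = 0.0033269
  program parameter change: 0.22 × 0.90 × 0.58 × (1 − 0.26) × (1 − 0.33) = 0.056938
  operator setup error: 0.25 × 0.58 × 0.19 × (1 − 0.12) × (1 − 0.51) = 0.01188
  humidity excursion: 0.13 × 0.86 × 0.70 × (1 − 0.92) × (1 − 0.29) = 0.0044452
Marginal likelihood of the evidence = 0.085265.
P(temperature drift | evidence) ≈ 0.0086754 / 0.085265 ≈ 0.102
P(fixture misalignment | evidence) ≈ 0.0033269 / 0.085265 ≈ 0.039
P(program parameter change | evidence) ≈ 0.056938 / 0.085265 ≈ 0.668
P(operator setup error | evidence) ≈ 0.01188 / 0.085265 ≈ 0.139
P(humidity excursion | evidence) ≈ 0.0044452 / 0.085265 ≈ 0.052
The largest is 0.668, so program parameter change is most probable.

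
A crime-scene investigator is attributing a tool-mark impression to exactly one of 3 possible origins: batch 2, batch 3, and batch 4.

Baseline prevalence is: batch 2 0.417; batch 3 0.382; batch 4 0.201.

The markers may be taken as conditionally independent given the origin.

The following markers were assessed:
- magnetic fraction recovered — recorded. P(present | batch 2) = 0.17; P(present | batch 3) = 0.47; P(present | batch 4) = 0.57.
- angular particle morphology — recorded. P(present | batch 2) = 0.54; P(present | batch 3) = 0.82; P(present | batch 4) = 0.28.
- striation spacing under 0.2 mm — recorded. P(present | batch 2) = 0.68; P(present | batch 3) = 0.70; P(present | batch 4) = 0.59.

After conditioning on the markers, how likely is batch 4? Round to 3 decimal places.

0.128

By Bayes' rule with conditional independence, the unnormalized weight for each hypothesis is prior × ∏ likelihoods:
  batch 2: 0.417 × 0.17 × 0.54 × 0.68 = 0.026031
  batch 3: 0.382 × 0.47 × 0.82 × 0.70 = 0.10306
  batch 4: 0.201 × 0.57 × 0.28 × 0.59 = 0.018927
Normalizing constant Z = 0.026031 + 0.10306 + 0.018927 = 0.14801.
P(batch 4 | evidence) = 0.018927 / 0.14801 ≈ 0.128.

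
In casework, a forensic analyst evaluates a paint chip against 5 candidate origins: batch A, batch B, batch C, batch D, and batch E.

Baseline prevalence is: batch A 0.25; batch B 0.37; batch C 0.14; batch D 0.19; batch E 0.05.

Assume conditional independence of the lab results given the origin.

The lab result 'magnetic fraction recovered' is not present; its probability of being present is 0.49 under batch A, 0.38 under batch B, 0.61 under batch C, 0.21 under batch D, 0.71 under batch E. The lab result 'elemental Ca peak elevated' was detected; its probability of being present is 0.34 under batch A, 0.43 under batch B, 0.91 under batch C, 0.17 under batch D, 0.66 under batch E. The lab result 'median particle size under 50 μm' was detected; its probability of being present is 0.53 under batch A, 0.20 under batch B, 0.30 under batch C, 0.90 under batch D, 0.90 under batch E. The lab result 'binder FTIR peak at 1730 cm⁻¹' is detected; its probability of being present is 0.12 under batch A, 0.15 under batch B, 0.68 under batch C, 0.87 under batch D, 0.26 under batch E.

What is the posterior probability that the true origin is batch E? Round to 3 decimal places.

For each hypothesis, the unnormalized posterior weight is prior × product of the lab result likelihoods (using 1 − P(present | H) for each absent lab result):
  batch A: 0.25 × (1 − 0.49) × 0.34 × 0.53 × 0.12 = 0.0027571
  batch B: 0.37 × (1 − 0.38) × 0.43 × 0.20 × 0.15 = 0.0029593
  batch C: 0.14 × (1 − 0.61) × 0.91 × 0.30 × 0.68 = 0.010136
  batch D: 0.19 × (1 − 0.21) × 0.17 × 0.90 × 0.87 = 0.01998
  batch E: 0.05 × (1 − 0.71) × 0.66 × 0.90 × 0.26 = 0.0022394
The unnormalized weights sum to 0.038071.
P(batch E | evidence) = 0.0022394 / 0.038071 ≈ 0.059.

0.059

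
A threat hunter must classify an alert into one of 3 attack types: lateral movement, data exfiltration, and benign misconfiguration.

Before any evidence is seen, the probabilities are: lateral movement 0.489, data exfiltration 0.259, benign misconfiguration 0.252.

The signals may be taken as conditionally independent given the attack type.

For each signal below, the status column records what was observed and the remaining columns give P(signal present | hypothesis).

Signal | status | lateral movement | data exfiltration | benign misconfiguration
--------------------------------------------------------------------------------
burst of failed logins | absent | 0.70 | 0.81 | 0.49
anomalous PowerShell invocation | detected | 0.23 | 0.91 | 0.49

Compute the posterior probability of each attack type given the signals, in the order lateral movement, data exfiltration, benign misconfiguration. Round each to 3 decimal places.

0.238, 0.316, 0.445

Multiply each prior by the joint likelihood of the signal pattern (using 1 − P(present | H) for each absent signal):
  lateral movement: 0.489 × (1 − 0.70) × 0.23 = 0.033741
  data exfiltration: 0.259 × (1 − 0.81) × 0.91 = 0.044781
  benign misconfiguration: 0.252 × (1 − 0.49) × 0.49 = 0.062975
The unnormalized weights sum to 0.1415.
P(lateral movement | evidence) = 0.033741 / 0.1415 ≈ 0.238
P(data exfiltration | evidence) = 0.044781 / 0.1415 ≈ 0.316
P(benign misconfiguration | evidence) = 0.062975 / 0.1415 ≈ 0.445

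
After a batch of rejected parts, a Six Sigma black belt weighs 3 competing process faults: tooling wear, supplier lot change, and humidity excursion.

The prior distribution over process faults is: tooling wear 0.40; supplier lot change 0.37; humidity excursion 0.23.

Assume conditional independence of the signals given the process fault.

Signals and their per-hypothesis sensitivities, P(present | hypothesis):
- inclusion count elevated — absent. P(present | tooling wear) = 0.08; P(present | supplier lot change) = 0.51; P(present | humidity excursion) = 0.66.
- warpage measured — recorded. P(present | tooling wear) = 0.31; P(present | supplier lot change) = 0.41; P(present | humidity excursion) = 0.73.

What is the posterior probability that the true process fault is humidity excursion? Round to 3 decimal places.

0.233

By Bayes' rule with conditional independence, the unnormalized weight for each hypothesis is prior × ∏ likelihoods (using 1 − P(present | H) for each absent signal):
  tooling wear: 0.40 × (1 − 0.08) × 0.31 = 0.11408
  supplier lot change: 0.37 × (1 − 0.51) × 0.41 = 0.074333
  humidity excursion: 0.23 × (1 − 0.66) × 0.73 = 0.057086
Normalizing constant Z = 0.11408 + 0.074333 + 0.057086 = 0.2455.
P(humidity excursion | evidence) = 0.057086 / 0.2455 ≈ 0.233.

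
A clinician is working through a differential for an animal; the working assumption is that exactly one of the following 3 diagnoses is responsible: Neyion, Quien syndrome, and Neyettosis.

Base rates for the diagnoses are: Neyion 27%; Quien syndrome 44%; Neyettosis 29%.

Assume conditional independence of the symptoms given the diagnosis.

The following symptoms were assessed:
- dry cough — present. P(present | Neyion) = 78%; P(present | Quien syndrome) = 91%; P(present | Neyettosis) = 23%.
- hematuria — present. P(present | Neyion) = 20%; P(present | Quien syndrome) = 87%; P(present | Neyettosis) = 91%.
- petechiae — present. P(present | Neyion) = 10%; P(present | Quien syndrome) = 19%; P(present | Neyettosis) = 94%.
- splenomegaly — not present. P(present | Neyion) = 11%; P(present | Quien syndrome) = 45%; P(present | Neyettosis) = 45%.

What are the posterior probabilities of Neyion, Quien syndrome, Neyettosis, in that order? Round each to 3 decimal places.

0.052, 0.509, 0.439

By Bayes' rule with conditional independence, the unnormalized weight for each hypothesis is prior × ∏ likelihoods (using 1 − P(present | H) for each absent symptom):
  Neyion: 0.27 × 0.78 × 0.20 × 0.10 × (1 − 0.11) = 0.0037487
  Quien syndrome: 0.44 × 0.91 × 0.87 × 0.19 × (1 − 0.45) = 0.036402
  Neyettosis: 0.29 × 0.23 × 0.91 × 0.94 × (1 − 0.45) = 0.03138
Marginal likelihood of the evidence = 0.071531.
P(Neyion | evidence) = 0.0037487 / 0.071531 ≈ 0.052
P(Quien syndrome | evidence) = 0.036402 / 0.071531 ≈ 0.509
P(Neyettosis | evidence) = 0.03138 / 0.071531 ≈ 0.439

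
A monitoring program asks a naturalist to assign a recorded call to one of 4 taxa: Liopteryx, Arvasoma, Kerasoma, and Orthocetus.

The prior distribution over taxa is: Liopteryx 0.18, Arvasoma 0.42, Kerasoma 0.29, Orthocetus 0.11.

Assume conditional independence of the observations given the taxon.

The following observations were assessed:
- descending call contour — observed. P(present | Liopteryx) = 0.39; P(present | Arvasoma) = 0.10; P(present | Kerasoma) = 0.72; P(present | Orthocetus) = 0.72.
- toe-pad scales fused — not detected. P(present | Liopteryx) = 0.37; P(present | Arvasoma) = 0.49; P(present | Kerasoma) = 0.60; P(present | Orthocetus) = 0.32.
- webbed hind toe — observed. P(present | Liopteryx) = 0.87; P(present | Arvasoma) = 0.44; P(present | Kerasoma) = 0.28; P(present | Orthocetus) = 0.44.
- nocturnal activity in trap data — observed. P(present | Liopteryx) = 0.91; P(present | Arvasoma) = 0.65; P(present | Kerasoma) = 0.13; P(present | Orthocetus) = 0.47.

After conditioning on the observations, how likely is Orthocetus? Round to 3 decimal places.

0.201

Multiply each prior by the joint likelihood of the evidence pattern (using 1 − P(present | H) for each absent observation):
  Liopteryx: 0.18 × 0.39 × (1 − 0.37) × 0.87 × 0.91 = 0.035014
  Arvasoma: 0.42 × 0.10 × (1 − 0.49) × 0.44 × 0.65 = 0.0061261
  Kerasoma: 0.29 × 0.72 × (1 − 0.60) × 0.28 × 0.13 = 0.0030401
  Orthocetus: 0.11 × 0.72 × (1 − 0.32) × 0.44 × 0.47 = 0.011137
Marginal likelihood of the evidence = 0.055317.
P(Orthocetus | evidence) = 0.011137 / 0.055317 ≈ 0.201.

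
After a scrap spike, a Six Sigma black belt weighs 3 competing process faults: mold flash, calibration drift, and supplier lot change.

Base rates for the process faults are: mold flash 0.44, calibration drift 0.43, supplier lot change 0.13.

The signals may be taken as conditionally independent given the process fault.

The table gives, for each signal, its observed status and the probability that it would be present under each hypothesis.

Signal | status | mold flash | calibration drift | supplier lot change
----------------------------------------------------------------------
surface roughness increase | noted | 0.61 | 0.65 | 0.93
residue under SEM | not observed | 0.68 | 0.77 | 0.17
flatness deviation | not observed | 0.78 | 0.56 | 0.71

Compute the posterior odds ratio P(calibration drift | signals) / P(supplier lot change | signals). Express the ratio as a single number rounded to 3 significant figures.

0.972

Unnormalized posterior weight (prior times the signal likelihoods) for each of the two hypotheses (using 1 − P(present | H) for each absent signal):
  calibration drift: 0.43 × 0.65 × (1 − 0.77) × (1 − 0.56) = 0.028285
  supplier lot change: 0.13 × 0.93 × (1 − 0.17) × (1 − 0.71) = 0.029101
Posterior odds = 0.028285 / 0.029101 ≈ 0.972.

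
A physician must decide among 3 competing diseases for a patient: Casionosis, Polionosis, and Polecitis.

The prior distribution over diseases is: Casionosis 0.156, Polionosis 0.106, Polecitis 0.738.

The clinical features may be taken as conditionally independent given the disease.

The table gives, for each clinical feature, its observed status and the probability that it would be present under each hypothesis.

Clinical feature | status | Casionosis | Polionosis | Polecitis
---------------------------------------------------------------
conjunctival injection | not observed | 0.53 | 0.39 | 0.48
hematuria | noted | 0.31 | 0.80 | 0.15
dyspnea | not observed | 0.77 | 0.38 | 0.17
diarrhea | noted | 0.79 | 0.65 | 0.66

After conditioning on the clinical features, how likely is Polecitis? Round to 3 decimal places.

0.558

By Bayes' rule with conditional independence, the unnormalized weight for each hypothesis is prior × ∏ likelihoods (using 1 − P(present | H) for each absent clinical feature):
  Casionosis: 0.156 × (1 − 0.53) × 0.31 × (1 − 0.77) × 0.79 = 0.0041299
  Polionosis: 0.106 × (1 − 0.39) × 0.80 × (1 − 0.38) × 0.65 = 0.020846
  Polecitis: 0.738 × (1 − 0.48) × 0.15 × (1 − 0.17) × 0.66 = 0.031534
The unnormalized weights sum to 0.05651.
P(Polecitis | evidence) = 0.031534 / 0.05651 ≈ 0.558.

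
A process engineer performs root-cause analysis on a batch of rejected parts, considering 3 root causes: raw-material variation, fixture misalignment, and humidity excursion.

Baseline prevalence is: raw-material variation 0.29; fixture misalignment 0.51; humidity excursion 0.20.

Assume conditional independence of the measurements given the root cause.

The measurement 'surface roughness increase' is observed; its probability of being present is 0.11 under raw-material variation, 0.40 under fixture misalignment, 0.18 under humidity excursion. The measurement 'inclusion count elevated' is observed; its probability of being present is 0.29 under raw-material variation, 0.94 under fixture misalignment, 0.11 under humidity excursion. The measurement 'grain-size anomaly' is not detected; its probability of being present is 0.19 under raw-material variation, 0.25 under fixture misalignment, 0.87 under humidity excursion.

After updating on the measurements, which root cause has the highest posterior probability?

Multiply each prior by the joint likelihood of the measurement pattern (using 1 − P(present | H) for each absent measurement):
  raw-material variation: 0.29 × 0.11 × 0.29 × (1 − 0.19) = 0.0074933
  fixture misalignment: 0.51 × 0.40 × 0.94 × (1 − 0.25) = 0.14382
  humidity excursion: 0.20 × 0.18 × 0.11 × (1 − 0.87) = 0.0005148
Normalizing constant Z = 0.0074933 + 0.14382 + 0.0005148 = 0.15183.
P(raw-material variation | evidence) ≈ 0.0074933 / 0.15183 ≈ 0.049
P(fixture misalignment | evidence) ≈ 0.14382 / 0.15183 ≈ 0.947
P(humidity excursion | evidence) ≈ 0.0005148 / 0.15183 ≈ 0.003
The largest is 0.947, so fixture misalignment is most probable.

fixture misalignment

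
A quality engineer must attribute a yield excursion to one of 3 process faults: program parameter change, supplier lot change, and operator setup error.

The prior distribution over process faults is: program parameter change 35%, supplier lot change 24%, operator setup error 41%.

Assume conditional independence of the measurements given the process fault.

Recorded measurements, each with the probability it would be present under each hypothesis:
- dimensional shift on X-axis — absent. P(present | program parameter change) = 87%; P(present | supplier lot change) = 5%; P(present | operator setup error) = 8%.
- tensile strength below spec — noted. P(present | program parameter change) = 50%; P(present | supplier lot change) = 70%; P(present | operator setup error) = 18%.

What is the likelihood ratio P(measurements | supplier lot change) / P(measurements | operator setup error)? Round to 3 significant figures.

4.02

Take the product of per-measurement likelihoods under each hypothesis (using 1 − P(present | H) for each absent measurement), then divide.
  supplier lot change: (1 − 0.05) × 0.70 = 0.665
  operator setup error: (1 − 0.08) × 0.18 = 0.1656
Bayes factor = 0.665 / 0.1656 ≈ 4.02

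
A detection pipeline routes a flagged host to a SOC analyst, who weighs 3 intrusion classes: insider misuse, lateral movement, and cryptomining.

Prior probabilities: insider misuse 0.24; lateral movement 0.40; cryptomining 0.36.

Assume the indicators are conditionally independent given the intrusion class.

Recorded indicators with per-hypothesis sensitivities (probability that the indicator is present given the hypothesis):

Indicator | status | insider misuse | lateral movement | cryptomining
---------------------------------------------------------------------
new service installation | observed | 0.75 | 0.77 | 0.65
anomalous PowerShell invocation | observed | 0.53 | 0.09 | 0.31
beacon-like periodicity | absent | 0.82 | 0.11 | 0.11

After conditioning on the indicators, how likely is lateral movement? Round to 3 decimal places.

Multiply each prior by the joint likelihood of the indicator pattern (using 1 − P(present | H) for each absent indicator):
  insider misuse: 0.24 × 0.75 × 0.53 × (1 − 0.82) = 0.017172
  lateral movement: 0.40 × 0.77 × 0.09 × (1 − 0.11) = 0.024671
  cryptomining: 0.36 × 0.65 × 0.31 × (1 − 0.11) = 0.064561
The unnormalized weights sum to 0.1064.
P(lateral movement | evidence) = 0.024671 / 0.1064 ≈ 0.232.

0.232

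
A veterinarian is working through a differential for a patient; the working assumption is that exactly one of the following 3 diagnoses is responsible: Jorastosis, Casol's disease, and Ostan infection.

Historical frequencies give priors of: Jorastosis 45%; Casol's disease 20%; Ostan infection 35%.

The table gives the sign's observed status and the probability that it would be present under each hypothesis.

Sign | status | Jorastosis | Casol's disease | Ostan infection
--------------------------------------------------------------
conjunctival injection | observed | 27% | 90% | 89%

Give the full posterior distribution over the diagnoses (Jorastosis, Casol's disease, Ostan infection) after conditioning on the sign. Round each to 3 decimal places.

By Bayes' rule, the unnormalized weight for each hypothesis is prior × likelihood:
  Jorastosis: 0.45 × 0.27 = 0.1215
  Casol's disease: 0.20 × 0.90 = 0.18
  Ostan infection: 0.35 × 0.89 = 0.3115
Marginal likelihood of the evidence = 0.613.
P(Jorastosis | evidence) = 0.1215 / 0.613 ≈ 0.198
P(Casol's disease | evidence) = 0.18 / 0.613 ≈ 0.294
P(Ostan infection | evidence) = 0.3115 / 0.613 ≈ 0.508

0.198, 0.294, 0.508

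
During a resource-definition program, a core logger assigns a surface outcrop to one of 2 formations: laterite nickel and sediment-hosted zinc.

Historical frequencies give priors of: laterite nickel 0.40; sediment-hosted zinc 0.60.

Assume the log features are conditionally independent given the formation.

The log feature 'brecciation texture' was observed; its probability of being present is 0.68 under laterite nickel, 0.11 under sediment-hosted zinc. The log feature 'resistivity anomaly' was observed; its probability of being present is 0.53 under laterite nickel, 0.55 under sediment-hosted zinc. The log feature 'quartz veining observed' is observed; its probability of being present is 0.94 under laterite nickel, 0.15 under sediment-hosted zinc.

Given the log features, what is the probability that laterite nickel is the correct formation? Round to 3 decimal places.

By Bayes' rule with conditional independence, the unnormalized weight for each hypothesis is prior × ∏ likelihoods:
  laterite nickel: 0.40 × 0.68 × 0.53 × 0.94 = 0.13551
  sediment-hosted zinc: 0.60 × 0.11 × 0.55 × 0.15 = 0.005445
Normalizing constant Z = 0.13551 + 0.005445 = 0.14096.
P(laterite nickel | evidence) = 0.13551 / 0.14096 ≈ 0.961.

0.961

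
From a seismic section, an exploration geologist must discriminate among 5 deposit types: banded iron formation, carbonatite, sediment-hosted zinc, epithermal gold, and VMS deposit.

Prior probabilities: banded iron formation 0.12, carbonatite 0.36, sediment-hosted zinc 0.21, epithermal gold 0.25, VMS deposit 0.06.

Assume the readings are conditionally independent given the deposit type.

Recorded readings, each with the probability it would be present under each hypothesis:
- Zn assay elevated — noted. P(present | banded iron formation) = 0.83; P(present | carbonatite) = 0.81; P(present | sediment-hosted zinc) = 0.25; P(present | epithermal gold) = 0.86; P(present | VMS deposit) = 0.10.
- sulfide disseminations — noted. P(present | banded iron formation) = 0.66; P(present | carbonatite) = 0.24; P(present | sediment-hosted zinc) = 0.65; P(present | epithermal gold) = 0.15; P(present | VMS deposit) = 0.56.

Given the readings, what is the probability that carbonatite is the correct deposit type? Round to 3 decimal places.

0.341

Multiply each prior by the joint likelihood of the reading pattern:
  banded iron formation: 0.12 × 0.83 × 0.66 = 0.065736
  carbonatite: 0.36 × 0.81 × 0.24 = 0.069984
  sediment-hosted zinc: 0.21 × 0.25 × 0.65 = 0.034125
  epithermal gold: 0.25 × 0.86 × 0.15 = 0.03225
  VMS deposit: 0.06 × 0.10 × 0.56 = 0.00336
Normalizing constant Z = 0.065736 + 0.069984 + 0.034125 + 0.03225 + 0.00336 = 0.20545.
P(carbonatite | evidence) = 0.069984 / 0.20545 ≈ 0.341.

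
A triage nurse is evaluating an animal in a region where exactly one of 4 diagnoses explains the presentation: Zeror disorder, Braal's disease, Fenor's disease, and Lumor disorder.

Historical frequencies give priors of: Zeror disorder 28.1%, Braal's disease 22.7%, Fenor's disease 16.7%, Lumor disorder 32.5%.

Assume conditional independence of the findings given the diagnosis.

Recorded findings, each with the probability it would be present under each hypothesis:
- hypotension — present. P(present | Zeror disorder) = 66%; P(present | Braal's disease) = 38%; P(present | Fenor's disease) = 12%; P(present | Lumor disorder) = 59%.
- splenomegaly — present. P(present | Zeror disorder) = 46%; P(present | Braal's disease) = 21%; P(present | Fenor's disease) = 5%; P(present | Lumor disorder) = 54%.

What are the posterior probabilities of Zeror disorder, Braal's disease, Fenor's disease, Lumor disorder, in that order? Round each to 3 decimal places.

0.410, 0.087, 0.005, 0.498

By Bayes' rule with conditional independence, the unnormalized weight for each hypothesis is prior × ∏ likelihoods:
  Zeror disorder: 0.281 × 0.66 × 0.46 = 0.085312
  Braal's disease: 0.227 × 0.38 × 0.21 = 0.018115
  Fenor's disease: 0.167 × 0.12 × 0.05 = 0.001002
  Lumor disorder: 0.325 × 0.59 × 0.54 = 0.10355
Marginal likelihood of the evidence = 0.20797.
P(Zeror disorder | evidence) = 0.085312 / 0.20797 ≈ 0.410
P(Braal's disease | evidence) = 0.018115 / 0.20797 ≈ 0.087
P(Fenor's disease | evidence) = 0.001002 / 0.20797 ≈ 0.005
P(Lumor disorder | evidence) = 0.10355 / 0.20797 ≈ 0.498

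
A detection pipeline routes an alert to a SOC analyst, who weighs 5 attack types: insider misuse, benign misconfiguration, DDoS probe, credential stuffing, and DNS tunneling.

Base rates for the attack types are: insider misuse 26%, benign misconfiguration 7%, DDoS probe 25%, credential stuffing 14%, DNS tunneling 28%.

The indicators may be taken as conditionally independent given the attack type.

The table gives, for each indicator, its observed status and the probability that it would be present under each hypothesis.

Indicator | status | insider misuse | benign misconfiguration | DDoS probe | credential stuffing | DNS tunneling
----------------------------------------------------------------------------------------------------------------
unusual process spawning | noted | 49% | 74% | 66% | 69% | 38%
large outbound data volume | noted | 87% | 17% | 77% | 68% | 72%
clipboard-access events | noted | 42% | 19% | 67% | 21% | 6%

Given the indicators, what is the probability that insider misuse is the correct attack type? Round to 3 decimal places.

By Bayes' rule with conditional independence, the unnormalized weight for each hypothesis is prior × ∏ likelihoods:
  insider misuse: 0.26 × 0.49 × 0.87 × 0.42 = 0.046552
  benign misconfiguration: 0.07 × 0.74 × 0.17 × 0.19 = 0.0016731
  DDoS probe: 0.25 × 0.66 × 0.77 × 0.67 = 0.085124
  credential stuffing: 0.14 × 0.69 × 0.68 × 0.21 = 0.013794
  DNS tunneling: 0.28 × 0.38 × 0.72 × 0.06 = 0.0045965
The unnormalized weights sum to 0.15174.
P(insider misuse | evidence) = 0.046552 / 0.15174 ≈ 0.307.

0.307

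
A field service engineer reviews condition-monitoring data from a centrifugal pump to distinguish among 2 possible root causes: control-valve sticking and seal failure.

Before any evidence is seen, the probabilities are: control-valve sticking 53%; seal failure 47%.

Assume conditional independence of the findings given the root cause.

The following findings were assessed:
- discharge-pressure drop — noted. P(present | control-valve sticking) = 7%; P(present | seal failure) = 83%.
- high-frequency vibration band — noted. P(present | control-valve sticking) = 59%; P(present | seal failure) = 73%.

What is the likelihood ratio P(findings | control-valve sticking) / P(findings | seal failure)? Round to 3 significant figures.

0.0682

Take the product of per-finding likelihoods under each hypothesis, then divide.
  control-valve sticking: 0.07 × 0.59 = 0.0413
  seal failure: 0.83 × 0.73 = 0.6059
Bayes factor = 0.0413 / 0.6059 ≈ 0.0682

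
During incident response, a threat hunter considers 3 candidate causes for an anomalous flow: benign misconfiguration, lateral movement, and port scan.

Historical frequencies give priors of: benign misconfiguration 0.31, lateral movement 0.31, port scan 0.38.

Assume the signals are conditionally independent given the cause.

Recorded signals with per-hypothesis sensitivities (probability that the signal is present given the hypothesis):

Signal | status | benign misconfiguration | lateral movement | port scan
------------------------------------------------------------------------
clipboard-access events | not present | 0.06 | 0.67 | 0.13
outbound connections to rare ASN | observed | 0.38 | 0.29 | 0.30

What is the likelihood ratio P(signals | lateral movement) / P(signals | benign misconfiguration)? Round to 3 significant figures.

0.268

The Bayes factor is the ratio of the joint likelihoods of the signal pattern under the two hypotheses (using 1 − P(present | H) for each absent signal).
  lateral movement: (1 − 0.67) × 0.29 = 0.0957
  benign misconfiguration: (1 − 0.06) × 0.38 = 0.3572
Bayes factor = 0.0957 / 0.3572 ≈ 0.268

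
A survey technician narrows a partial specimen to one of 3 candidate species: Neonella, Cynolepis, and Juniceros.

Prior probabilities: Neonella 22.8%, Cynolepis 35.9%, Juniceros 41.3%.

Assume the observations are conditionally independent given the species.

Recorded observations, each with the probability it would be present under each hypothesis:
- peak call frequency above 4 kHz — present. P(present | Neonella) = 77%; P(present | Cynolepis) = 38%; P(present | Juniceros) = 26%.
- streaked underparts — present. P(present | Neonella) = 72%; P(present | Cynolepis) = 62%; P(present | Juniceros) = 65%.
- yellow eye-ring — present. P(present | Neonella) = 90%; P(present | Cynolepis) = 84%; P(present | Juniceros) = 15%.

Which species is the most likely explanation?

Multiply each prior by the joint likelihood of the evidence pattern:
  Neonella: 0.228 × 0.77 × 0.72 × 0.90 = 0.11376
  Cynolepis: 0.359 × 0.38 × 0.62 × 0.84 = 0.071048
  Juniceros: 0.413 × 0.26 × 0.65 × 0.15 = 0.01047
Normalizing constant Z = 0.11376 + 0.071048 + 0.01047 = 0.19528.
P(Neonella | evidence) ≈ 0.11376 / 0.19528 ≈ 0.583
P(Cynolepis | evidence) ≈ 0.071048 / 0.19528 ≈ 0.364
P(Juniceros | evidence) ≈ 0.01047 / 0.19528 ≈ 0.054
The largest is 0.583, so Neonella is most probable.

Neonella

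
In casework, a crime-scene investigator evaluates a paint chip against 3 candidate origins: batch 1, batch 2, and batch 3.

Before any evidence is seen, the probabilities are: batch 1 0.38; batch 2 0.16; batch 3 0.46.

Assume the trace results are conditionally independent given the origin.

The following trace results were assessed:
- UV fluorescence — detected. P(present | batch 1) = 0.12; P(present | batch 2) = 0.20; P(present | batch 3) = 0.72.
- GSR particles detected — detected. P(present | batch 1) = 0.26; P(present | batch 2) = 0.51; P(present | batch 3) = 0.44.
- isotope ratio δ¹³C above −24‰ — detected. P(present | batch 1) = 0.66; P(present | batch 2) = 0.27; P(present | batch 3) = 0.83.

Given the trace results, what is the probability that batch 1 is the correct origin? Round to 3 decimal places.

0.059

Multiply each prior by the joint likelihood of the trace result pattern:
  batch 1: 0.38 × 0.12 × 0.26 × 0.66 = 0.007825
  batch 2: 0.16 × 0.20 × 0.51 × 0.27 = 0.0044064
  batch 3: 0.46 × 0.72 × 0.44 × 0.83 = 0.12095
The unnormalized weights sum to 0.13319.
P(batch 1 | evidence) = 0.007825 / 0.13319 ≈ 0.059.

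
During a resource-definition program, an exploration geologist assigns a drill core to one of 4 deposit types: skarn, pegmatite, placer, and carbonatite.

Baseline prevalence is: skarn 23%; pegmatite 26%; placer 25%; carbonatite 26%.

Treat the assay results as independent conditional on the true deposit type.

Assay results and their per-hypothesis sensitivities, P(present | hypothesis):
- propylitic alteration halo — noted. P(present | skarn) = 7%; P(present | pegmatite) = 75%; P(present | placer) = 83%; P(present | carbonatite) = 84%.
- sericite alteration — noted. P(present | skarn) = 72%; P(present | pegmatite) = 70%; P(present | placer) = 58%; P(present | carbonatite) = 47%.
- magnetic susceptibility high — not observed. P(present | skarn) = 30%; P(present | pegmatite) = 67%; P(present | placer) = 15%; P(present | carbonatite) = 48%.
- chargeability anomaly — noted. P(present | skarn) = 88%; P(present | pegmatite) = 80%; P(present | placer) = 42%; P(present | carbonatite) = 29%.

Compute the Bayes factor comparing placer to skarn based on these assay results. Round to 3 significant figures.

5.54

The Bayes factor is the ratio of the joint likelihoods of the assay result pattern under the two hypotheses (using 1 − P(present | H) for each absent assay result).
  placer: 0.83 × 0.58 × (1 − 0.15) × 0.42 = 0.17186
  skarn: 0.07 × 0.72 × (1 − 0.30) × 0.88 = 0.031046
Bayes factor = 0.17186 / 0.031046 ≈ 5.54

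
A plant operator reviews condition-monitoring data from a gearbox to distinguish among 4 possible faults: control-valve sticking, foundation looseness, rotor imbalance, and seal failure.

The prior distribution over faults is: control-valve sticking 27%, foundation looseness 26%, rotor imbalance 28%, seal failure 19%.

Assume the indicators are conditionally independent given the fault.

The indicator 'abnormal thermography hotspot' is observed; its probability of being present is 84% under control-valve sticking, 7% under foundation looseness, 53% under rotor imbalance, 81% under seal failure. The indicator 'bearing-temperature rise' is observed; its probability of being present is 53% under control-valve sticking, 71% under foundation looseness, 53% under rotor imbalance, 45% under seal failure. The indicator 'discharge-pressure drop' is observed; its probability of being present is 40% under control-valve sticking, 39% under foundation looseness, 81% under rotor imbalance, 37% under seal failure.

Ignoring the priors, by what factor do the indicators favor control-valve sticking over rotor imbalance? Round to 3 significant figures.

0.783

Take the product of per-indicator likelihoods under each hypothesis, then divide.
  control-valve sticking: 0.84 × 0.53 × 0.40 = 0.17808
  rotor imbalance: 0.53 × 0.53 × 0.81 = 0.22753
Bayes factor = 0.17808 / 0.22753 ≈ 0.783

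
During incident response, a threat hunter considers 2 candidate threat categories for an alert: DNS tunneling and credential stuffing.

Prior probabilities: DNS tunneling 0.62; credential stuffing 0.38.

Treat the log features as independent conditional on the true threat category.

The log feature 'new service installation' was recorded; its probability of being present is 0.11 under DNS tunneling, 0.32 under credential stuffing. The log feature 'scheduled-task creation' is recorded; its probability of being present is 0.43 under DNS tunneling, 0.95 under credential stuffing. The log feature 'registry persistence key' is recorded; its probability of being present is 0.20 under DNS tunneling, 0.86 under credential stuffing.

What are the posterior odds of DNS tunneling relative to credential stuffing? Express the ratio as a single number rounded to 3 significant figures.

0.0590

Unnormalized posterior weight (prior times the log feature likelihoods) for each of the two hypotheses:
  DNS tunneling: 0.62 × 0.11 × 0.43 × 0.20 = 0.0058652
  credential stuffing: 0.38 × 0.32 × 0.95 × 0.86 = 0.099347
Posterior odds = 0.0058652 / 0.099347 ≈ 0.0590.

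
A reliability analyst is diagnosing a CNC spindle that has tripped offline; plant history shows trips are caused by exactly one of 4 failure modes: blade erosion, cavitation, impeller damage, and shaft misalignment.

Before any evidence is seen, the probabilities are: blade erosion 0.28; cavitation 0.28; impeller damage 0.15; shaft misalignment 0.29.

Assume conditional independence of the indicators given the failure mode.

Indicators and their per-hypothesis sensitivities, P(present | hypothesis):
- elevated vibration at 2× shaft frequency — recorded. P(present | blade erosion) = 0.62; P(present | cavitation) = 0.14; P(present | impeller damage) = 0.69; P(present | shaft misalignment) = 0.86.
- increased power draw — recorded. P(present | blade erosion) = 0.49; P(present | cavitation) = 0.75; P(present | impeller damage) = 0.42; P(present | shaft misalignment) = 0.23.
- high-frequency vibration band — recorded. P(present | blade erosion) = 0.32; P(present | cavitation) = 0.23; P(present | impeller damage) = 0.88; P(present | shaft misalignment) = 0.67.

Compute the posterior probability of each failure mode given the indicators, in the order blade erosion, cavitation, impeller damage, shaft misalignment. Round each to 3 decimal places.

For each hypothesis, the unnormalized posterior weight is prior × product of the indicator likelihoods:
  blade erosion: 0.28 × 0.62 × 0.49 × 0.32 = 0.02722
  cavitation: 0.28 × 0.14 × 0.75 × 0.23 = 0.006762
  impeller damage: 0.15 × 0.69 × 0.42 × 0.88 = 0.038254
  shaft misalignment: 0.29 × 0.86 × 0.23 × 0.67 = 0.038433
Normalizing constant Z = 0.02722 + 0.006762 + 0.038254 + 0.038433 = 0.11067.
P(blade erosion | evidence) = 0.02722 / 0.11067 ≈ 0.246
P(cavitation | evidence) = 0.006762 / 0.11067 ≈ 0.061
P(impeller damage | evidence) = 0.038254 / 0.11067 ≈ 0.346
P(shaft misalignment | evidence) = 0.038433 / 0.11067 ≈ 0.347

0.246, 0.061, 0.346, 0.347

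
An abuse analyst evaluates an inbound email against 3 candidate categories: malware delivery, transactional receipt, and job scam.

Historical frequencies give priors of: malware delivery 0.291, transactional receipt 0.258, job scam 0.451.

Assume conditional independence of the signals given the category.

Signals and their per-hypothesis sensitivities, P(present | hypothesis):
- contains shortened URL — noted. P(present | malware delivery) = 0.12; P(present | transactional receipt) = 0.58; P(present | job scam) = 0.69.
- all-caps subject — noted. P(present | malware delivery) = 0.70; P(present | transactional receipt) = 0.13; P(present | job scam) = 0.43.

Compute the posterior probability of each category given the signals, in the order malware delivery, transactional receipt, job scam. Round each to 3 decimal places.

For each hypothesis, the unnormalized posterior weight is prior × product of the signal likelihoods:
  malware delivery: 0.291 × 0.12 × 0.70 = 0.024444
  transactional receipt: 0.258 × 0.58 × 0.13 = 0.019453
  job scam: 0.451 × 0.69 × 0.43 = 0.13381
The unnormalized weights sum to 0.17771.
P(malware delivery | evidence) = 0.024444 / 0.17771 ≈ 0.138
P(transactional receipt | evidence) = 0.019453 / 0.17771 ≈ 0.109
P(job scam | evidence) = 0.13381 / 0.17771 ≈ 0.753

0.138, 0.109, 0.753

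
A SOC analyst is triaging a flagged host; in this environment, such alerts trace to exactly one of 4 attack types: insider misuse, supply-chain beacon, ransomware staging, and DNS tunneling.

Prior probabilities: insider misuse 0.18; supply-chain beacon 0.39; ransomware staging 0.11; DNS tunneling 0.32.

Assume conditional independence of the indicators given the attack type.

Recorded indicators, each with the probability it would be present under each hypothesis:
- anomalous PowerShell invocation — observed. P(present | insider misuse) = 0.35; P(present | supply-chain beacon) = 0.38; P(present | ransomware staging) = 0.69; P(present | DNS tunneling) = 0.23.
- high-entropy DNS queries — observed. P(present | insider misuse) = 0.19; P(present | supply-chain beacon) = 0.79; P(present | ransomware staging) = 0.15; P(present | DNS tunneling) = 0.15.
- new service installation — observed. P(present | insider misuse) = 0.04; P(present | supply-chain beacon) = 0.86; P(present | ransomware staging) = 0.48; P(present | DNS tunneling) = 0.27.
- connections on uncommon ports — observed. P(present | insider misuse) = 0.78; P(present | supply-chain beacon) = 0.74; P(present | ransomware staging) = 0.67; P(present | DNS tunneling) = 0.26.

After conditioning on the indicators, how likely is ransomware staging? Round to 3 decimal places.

0.046

Multiply each prior by the joint likelihood of the indicator pattern:
  insider misuse: 0.18 × 0.35 × 0.19 × 0.04 × 0.78 = 0.00037346
  supply-chain beacon: 0.39 × 0.38 × 0.79 × 0.86 × 0.74 = 0.074508
  ransomware staging: 0.11 × 0.69 × 0.15 × 0.48 × 0.67 = 0.0036614
  DNS tunneling: 0.32 × 0.23 × 0.15 × 0.27 × 0.26 = 0.00077501
Normalizing constant Z = 0.00037346 + 0.074508 + 0.0036614 + 0.00077501 = 0.079318.
P(ransomware staging | evidence) = 0.0036614 / 0.079318 ≈ 0.046.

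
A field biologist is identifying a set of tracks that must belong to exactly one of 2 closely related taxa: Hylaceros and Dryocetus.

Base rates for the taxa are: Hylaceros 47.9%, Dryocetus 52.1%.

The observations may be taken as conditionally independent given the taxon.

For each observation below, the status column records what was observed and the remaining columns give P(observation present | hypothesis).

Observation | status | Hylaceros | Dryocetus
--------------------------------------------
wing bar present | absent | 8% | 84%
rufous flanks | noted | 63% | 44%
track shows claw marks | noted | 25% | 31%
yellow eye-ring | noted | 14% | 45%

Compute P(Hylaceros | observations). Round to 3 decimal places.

0.655

By Bayes' rule with conditional independence, the unnormalized weight for each hypothesis is prior × ∏ likelihoods (using 1 − P(present | H) for each absent observation):
  Hylaceros: 0.479 × (1 − 0.08) × 0.63 × 0.25 × 0.14 = 0.009717
  Dryocetus: 0.521 × (1 − 0.84) × 0.44 × 0.31 × 0.45 = 0.0051166
The unnormalized weights sum to 0.014834.
P(Hylaceros | evidence) = 0.009717 / 0.014834 ≈ 0.655.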